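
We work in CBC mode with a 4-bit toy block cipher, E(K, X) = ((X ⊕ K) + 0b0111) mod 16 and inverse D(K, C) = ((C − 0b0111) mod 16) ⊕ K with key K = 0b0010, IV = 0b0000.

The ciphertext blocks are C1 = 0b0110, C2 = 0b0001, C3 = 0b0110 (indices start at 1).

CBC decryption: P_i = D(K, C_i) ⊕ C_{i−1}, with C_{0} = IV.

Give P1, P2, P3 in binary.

P1 = 0b1101, P2 = 0b1110, P3 = 0b1100

P1: D(K, 0b0110) = 0b1101; 0b1101 ⊕ 0b0000 = 0b1101.
P2: D(K, 0b0001) = 0b1000; 0b1000 ⊕ 0b0110 = 0b1110.
P3: D(K, 0b0110) = 0b1101; 0b1101 ⊕ 0b0001 = 0b1100.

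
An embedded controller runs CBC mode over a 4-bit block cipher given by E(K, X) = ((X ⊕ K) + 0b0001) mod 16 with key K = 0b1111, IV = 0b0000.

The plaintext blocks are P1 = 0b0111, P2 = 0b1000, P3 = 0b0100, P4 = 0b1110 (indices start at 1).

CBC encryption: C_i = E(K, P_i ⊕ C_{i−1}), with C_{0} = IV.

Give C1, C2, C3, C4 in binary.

C1: P1 ⊕ 0b0000 = 0b0111; E(K, 0b0111) = 0b1001.
C2: P2 ⊕ 0b1001 = 0b0001; E(K, 0b0001) = 0b1111.
C3: P3 ⊕ 0b1111 = 0b1011; E(K, 0b1011) = 0b0101.
C4: P4 ⊕ 0b0101 = 0b1011; E(K, 0b1011) = 0b0101.

C1 = 0b1001, C2 = 0b1111, C3 = 0b0101, C4 = 0b0101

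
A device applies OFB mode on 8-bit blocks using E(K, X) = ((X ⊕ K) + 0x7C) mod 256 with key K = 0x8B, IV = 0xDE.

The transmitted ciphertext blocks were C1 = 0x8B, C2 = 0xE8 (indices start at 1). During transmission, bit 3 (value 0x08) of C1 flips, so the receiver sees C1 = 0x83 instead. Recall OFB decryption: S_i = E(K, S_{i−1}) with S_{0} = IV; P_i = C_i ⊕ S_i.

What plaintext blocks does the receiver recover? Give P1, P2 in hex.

Only C1 changed, to 0x83. In OFB, a change in C_i flips the same bit in P_i only; the keystream is unaffected. Decrypting the received ciphertext:
P1: S = E(K, 0xDE) = 0xD1; 0x83 ⊕ 0xD1 = 0x52.
P2: S = E(K, 0xD1) = 0xD6; 0xE8 ⊕ 0xD6 = 0x3E.
Blocks that differ from the original plaintext: P1.

P1 = 0x52, P2 = 0x3E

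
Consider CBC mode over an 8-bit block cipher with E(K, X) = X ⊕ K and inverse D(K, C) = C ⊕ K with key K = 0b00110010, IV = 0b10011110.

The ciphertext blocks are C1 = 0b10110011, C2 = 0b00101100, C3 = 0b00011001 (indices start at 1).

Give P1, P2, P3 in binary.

CBC decryption: P_i = D(K, C_i) ⊕ C_{i−1}, with C_{0} = IV.
P1: D(K, 0b10110011) = 0b10000001; 0b10000001 ⊕ 0b10011110 = 0b00011111.
P2: D(K, 0b00101100) = 0b00011110; 0b00011110 ⊕ 0b10110011 = 0b10101101.
P3: D(K, 0b00011001) = 0b00101011; 0b00101011 ⊕ 0b00101100 = 0b00000111.

P1 = 0b00011111, P2 = 0b10101101, P3 = 0b00000111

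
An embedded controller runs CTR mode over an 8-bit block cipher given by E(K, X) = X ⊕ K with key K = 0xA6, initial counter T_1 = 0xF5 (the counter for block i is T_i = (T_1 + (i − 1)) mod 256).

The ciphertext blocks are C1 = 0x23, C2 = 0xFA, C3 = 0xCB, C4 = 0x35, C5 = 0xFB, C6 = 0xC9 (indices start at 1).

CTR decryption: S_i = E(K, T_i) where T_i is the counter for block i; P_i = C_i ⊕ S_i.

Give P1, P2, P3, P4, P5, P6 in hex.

P1 = 0x70, P2 = 0xAA, P3 = 0x9A, P4 = 0x6B, P5 = 0xA4, P6 = 0x95

P1: T = 0xF5, S = E(K, T) = 0x53; 0x23 ⊕ 0x53 = 0x70.
P2: T = 0xF6, S = E(K, T) = 0x50; 0xFA ⊕ 0x50 = 0xAA.
P3: T = 0xF7, S = E(K, T) = 0x51; 0xCB ⊕ 0x51 = 0x9A.
P4: T = 0xF8, S = E(K, T) = 0x5E; 0x35 ⊕ 0x5E = 0x6B.
P5: T = 0xF9, S = E(K, T) = 0x5F; 0xFB ⊕ 0x5F = 0xA4.
P6: T = 0xFA, S = E(K, T) = 0x5C; 0xC9 ⊕ 0x5C = 0x95.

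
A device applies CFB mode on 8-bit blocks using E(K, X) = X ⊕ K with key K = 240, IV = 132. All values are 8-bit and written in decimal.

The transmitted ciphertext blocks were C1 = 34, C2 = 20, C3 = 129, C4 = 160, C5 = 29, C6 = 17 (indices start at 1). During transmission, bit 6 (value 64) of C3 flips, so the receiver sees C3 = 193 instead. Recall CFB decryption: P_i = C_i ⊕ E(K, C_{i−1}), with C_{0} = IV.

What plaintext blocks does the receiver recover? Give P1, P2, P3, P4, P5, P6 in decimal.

Only C3 changed, to 193. In CFB, a change in C_i flips the same bit in P_i and garbles P_{i+1}. Decrypting the received ciphertext:
P1: E(K, 132) = 116; 34 ⊕ 116 = 86.
P2: E(K, 34) = 210; 20 ⊕ 210 = 198.
P3: E(K, 20) = 228; 193 ⊕ 228 = 37.
P4: E(K, 193) = 49; 160 ⊕ 49 = 145.
P5: E(K, 160) = 80; 29 ⊕ 80 = 77.
P6: E(K, 29) = 237; 17 ⊕ 237 = 252.
Blocks that differ from the original plaintext: P3, P4.

P1 = 86, P2 = 198, P3 = 37, P4 = 145, P5 = 77, P6 = 252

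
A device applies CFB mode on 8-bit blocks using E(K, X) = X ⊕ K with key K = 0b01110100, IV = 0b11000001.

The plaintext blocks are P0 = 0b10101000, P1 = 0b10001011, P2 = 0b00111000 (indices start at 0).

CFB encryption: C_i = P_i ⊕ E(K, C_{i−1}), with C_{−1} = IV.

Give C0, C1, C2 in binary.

C0 = 0b00011101, C1 = 0b11100010, C2 = 0b10101110

C0: E(K, 0b11000001) = 0b10110101; 0b10101000 ⊕ 0b10110101 = 0b00011101.
C1: E(K, 0b00011101) = 0b01101001; 0b10001011 ⊕ 0b01101001 = 0b11100010.
C2: E(K, 0b11100010) = 0b10010110; 0b00111000 ⊕ 0b10010110 = 0b10101110.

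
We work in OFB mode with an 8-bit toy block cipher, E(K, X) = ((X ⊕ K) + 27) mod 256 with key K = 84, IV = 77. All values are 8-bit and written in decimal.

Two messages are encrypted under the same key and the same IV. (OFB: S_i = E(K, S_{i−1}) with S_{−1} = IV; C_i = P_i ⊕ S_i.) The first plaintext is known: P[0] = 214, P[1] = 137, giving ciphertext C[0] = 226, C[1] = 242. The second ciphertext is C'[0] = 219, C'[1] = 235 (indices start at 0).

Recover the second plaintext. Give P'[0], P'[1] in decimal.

In OFB with a reused IV, both messages share the same keystream S_i, so C_i ⊕ C'_i = P_i ⊕ P'_i and thus P'_i = P_i ⊕ C_i ⊕ C'_i.
P'[0]: 214 ⊕ 226 ⊕ 219 = 239.
P'[1]: 137 ⊕ 242 ⊕ 235 = 144.

P'[0] = 239, P'[1] = 144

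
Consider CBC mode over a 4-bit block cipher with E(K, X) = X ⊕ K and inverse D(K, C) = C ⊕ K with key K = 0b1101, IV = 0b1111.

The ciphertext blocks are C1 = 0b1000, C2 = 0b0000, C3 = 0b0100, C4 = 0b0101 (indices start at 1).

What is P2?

CBC decryption: P_i = D(K, C_i) ⊕ C_{i−1}, with C_{0} = IV.
P2: D(K, 0b0000) = 0b1101; 0b1101 ⊕ 0b1000 = 0b0101.

P2 = 0b0101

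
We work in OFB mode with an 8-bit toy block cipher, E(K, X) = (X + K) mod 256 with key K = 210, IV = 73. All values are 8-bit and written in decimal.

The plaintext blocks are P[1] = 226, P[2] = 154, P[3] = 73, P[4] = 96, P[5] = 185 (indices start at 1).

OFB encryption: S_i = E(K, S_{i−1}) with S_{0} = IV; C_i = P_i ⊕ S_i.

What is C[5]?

C[5] = 218

C[1]: S = E(K, 73) = 27; 226 ⊕ 27 = 249.
C[2]: S = E(K, 27) = 237; 154 ⊕ 237 = 119.
C[3]: S = E(K, 237) = 191; 73 ⊕ 191 = 246.
C[4]: S = E(K, 191) = 145; 96 ⊕ 145 = 241.
C[5]: S = E(K, 145) = 99; 185 ⊕ 99 = 218.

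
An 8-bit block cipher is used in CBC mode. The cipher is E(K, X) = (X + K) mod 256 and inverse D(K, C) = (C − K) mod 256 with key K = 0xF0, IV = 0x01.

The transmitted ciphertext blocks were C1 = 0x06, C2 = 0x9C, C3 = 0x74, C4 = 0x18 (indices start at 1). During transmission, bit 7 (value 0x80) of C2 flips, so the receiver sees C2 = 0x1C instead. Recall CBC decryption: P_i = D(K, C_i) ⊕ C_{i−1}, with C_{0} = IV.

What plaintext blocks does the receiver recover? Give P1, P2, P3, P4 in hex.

P1 = 0x17, P2 = 0x2A, P3 = 0x98, P4 = 0x5C

Only C2 changed, to 0x1C. In CBC, a change in C_i garbles P_i and flips the same bit in P_{i+1}. Decrypting the received ciphertext:
P1: D(K, 0x06) = 0x16; 0x16 ⊕ 0x01 = 0x17.
P2: D(K, 0x1C) = 0x2C; 0x2C ⊕ 0x06 = 0x2A.
P3: D(K, 0x74) = 0x84; 0x84 ⊕ 0x1C = 0x98.
P4: D(K, 0x18) = 0x28; 0x28 ⊕ 0x74 = 0x5C.
Blocks that differ from the original plaintext: P2, P3.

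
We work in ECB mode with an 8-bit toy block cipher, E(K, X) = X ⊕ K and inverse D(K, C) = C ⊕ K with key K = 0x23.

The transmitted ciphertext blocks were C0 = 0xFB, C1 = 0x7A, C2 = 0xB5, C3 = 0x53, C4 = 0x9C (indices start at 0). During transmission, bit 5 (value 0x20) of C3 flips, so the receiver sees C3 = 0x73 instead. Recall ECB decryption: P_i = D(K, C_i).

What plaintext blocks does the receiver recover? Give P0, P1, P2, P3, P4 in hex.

P0 = 0xD8, P1 = 0x59, P2 = 0x96, P3 = 0x50, P4 = 0xBF

Only C3 changed, to 0x73. In ECB, a change in C_i affects only P_i. Decrypting the received ciphertext:
P0: D(K, 0xFB) = 0xD8.
P1: D(K, 0x7A) = 0x59.
P2: D(K, 0xB5) = 0x96.
P3: D(K, 0x73) = 0x50.
P4: D(K, 0x9C) = 0xBF.
Blocks that differ from the original plaintext: P3.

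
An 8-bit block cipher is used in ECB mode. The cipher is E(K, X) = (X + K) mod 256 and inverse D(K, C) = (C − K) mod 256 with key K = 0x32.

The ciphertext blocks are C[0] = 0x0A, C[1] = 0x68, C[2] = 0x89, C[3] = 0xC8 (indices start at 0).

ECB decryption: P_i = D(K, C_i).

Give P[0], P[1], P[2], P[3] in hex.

P[0] = 0xD8, P[1] = 0x36, P[2] = 0x57, P[3] = 0x96

P[0]: D(K, 0x0A) = 0xD8.
P[1]: D(K, 0x68) = 0x36.
P[2]: D(K, 0x89) = 0x57.
P[3]: D(K, 0xC8) = 0x96.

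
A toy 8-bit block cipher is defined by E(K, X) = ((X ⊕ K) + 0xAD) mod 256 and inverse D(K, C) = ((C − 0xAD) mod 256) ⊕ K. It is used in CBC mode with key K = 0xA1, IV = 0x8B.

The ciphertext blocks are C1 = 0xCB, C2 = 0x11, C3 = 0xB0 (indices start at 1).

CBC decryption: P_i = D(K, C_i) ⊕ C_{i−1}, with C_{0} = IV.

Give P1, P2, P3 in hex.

P1 = 0x34, P2 = 0x0E, P3 = 0xB3

P1: D(K, 0xCB) = 0xBF; 0xBF ⊕ 0x8B = 0x34.
P2: D(K, 0x11) = 0xC5; 0xC5 ⊕ 0xCB = 0x0E.
P3: D(K, 0xB0) = 0xA2; 0xA2 ⊕ 0x11 = 0xB3.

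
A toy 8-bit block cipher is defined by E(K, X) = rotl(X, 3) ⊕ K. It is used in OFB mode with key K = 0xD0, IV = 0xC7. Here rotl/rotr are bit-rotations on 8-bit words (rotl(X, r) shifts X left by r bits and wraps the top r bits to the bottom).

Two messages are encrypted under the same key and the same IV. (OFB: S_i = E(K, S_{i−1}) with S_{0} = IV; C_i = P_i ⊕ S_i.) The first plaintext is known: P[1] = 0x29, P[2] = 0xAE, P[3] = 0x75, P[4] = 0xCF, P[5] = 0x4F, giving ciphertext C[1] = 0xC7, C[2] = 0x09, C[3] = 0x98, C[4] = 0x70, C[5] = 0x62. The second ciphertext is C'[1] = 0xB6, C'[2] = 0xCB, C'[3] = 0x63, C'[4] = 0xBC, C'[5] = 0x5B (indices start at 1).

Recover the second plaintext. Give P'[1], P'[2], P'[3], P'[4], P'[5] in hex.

P'[1] = 0x58, P'[2] = 0x6C, P'[3] = 0x8E, P'[4] = 0x03, P'[5] = 0x76

In OFB with a reused IV, both messages share the same keystream S_i, so C_i ⊕ C'_i = P_i ⊕ P'_i and thus P'_i = P_i ⊕ C_i ⊕ C'_i.
P'[1]: 0x29 ⊕ 0xC7 ⊕ 0xB6 = 0x58.
P'[2]: 0xAE ⊕ 0x09 ⊕ 0xCB = 0x6C.
P'[3]: 0x75 ⊕ 0x98 ⊕ 0x63 = 0x8E.
P'[4]: 0xCF ⊕ 0x70 ⊕ 0xBC = 0x03.
P'[5]: 0x4F ⊕ 0x62 ⊕ 0x5B = 0x76.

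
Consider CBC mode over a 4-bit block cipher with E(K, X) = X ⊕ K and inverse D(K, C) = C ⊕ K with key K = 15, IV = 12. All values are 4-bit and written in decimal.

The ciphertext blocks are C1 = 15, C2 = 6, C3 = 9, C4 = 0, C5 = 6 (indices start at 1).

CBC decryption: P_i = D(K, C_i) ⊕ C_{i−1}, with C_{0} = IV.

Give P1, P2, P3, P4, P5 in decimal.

P1 = 12, P2 = 6, P3 = 0, P4 = 6, P5 = 9

P1: D(K, 15) = 0; 0 ⊕ 12 = 12.
P2: D(K, 6) = 9; 9 ⊕ 15 = 6.
P3: D(K, 9) = 6; 6 ⊕ 6 = 0.
P4: D(K, 0) = 15; 15 ⊕ 9 = 6.
P5: D(K, 6) = 9; 9 ⊕ 0 = 9.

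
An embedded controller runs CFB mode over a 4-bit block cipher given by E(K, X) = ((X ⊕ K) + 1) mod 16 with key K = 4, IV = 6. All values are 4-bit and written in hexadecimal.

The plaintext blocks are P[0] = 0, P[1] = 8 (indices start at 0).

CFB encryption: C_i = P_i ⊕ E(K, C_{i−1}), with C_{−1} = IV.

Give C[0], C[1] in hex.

C[0] = 3, C[1] = 0

C[0]: E(K, 6) = 3; 0 ⊕ 3 = 3.
C[1]: E(K, 3) = 8; 8 ⊕ 8 = 0.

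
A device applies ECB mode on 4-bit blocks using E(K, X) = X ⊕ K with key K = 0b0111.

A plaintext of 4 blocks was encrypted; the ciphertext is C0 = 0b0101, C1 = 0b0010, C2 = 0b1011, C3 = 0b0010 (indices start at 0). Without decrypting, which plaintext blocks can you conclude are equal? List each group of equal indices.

ECB encrypts each block independently with the same key, so equal ciphertext blocks imply equal plaintext blocks.
C1 = C3 = 0b0010, so P1 = P3.

P1 = P3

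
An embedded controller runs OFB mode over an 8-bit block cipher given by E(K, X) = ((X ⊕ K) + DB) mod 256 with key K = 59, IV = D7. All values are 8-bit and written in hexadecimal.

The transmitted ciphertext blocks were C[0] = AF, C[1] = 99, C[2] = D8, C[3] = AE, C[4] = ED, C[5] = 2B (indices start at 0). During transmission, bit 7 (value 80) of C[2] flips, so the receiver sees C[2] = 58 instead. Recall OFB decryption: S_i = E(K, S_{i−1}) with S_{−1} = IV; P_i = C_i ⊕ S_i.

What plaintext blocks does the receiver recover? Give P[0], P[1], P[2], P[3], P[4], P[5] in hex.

Only C[2] changed, to 58. In OFB, a change in C_i flips the same bit in P_i only; the keystream is unaffected. Decrypting the received ciphertext:
P[0]: S = E(K, D7) = 69; AF ⊕ 69 = C6.
P[1]: S = E(K, 69) = 0B; 99 ⊕ 0B = 92.
P[2]: S = E(K, 0B) = 2D; 58 ⊕ 2D = 75.
P[3]: S = E(K, 2D) = 4F; AE ⊕ 4F = E1.
P[4]: S = E(K, 4F) = F1; ED ⊕ F1 = 1C.
P[5]: S = E(K, F1) = 83; 2B ⊕ 83 = A8.
Blocks that differ from the original plaintext: P[2].

P[0] = C6, P[1] = 92, P[2] = 75, P[3] = E1, P[4] = 1C, P[5] = A8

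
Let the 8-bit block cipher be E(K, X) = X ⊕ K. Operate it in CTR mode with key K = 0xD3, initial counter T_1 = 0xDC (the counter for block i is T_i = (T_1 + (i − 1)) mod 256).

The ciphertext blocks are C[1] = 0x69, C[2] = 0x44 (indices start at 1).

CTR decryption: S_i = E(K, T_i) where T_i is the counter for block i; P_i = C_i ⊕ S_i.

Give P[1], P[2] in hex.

P[1]: T = 0xDC, S = E(K, T) = 0x0F; 0x69 ⊕ 0x0F = 0x66.
P[2]: T = 0xDD, S = E(K, T) = 0x0E; 0x44 ⊕ 0x0E = 0x4A.

P[1] = 0x66, P[2] = 0x4A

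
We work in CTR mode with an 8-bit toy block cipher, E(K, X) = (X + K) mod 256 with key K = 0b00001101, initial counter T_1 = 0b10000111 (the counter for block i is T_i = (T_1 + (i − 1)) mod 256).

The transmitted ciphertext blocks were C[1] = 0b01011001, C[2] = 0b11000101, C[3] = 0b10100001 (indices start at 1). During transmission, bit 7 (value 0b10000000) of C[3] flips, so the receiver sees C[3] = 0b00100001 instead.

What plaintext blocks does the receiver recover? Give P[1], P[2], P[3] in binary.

CTR decryption: S_i = E(K, T_i) where T_i is the counter for block i; P_i = C_i ⊕ S_i.
Only C[3] changed, to 0b00100001. In CTR, a change in C_i flips the same bit in P_i only; the keystream is unaffected. Decrypting the received ciphertext:
P[1]: T = 0b10000111, S = E(K, T) = 0b10010100; 0b01011001 ⊕ 0b10010100 = 0b11001101.
P[2]: T = 0b10001000, S = E(K, T) = 0b10010101; 0b11000101 ⊕ 0b10010101 = 0b01010000.
P[3]: T = 0b10001001, S = E(K, T) = 0b10010110; 0b00100001 ⊕ 0b10010110 = 0b10110111.
Blocks that differ from the original plaintext: P[3].

P[1] = 0b11001101, P[2] = 0b01010000, P[3] = 0b10110111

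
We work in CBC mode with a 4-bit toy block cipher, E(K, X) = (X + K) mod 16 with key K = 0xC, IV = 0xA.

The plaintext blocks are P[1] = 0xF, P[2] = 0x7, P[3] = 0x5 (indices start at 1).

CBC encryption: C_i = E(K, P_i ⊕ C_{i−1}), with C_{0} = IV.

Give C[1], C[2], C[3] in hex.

C[1]: P[1] ⊕ 0xA = 0x5; E(K, 0x5) = 0x1.
C[2]: P[2] ⊕ 0x1 = 0x6; E(K, 0x6) = 0x2.
C[3]: P[3] ⊕ 0x2 = 0x7; E(K, 0x7) = 0x3.

C[1] = 0x1, C[2] = 0x2, C[3] = 0x3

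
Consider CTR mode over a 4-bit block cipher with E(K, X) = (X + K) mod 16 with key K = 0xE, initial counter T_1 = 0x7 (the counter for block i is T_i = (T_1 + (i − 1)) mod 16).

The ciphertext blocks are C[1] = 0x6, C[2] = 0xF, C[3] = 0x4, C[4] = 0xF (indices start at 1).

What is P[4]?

CTR decryption: S_i = E(K, T_i) where T_i is the counter for block i; P_i = C_i ⊕ S_i.
P[4]: T = 0xA, S = E(K, T) = 0x8; 0xF ⊕ 0x8 = 0x7.

P[4] = 0x7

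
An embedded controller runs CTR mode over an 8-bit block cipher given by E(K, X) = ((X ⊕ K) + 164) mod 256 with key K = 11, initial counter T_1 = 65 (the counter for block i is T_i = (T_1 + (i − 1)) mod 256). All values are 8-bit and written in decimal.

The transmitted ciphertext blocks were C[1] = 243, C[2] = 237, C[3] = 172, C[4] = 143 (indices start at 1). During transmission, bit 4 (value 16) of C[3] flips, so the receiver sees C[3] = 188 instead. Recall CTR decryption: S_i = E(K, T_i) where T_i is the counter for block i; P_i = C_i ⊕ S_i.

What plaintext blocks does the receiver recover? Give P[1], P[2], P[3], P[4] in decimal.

Only C[3] changed, to 188. In CTR, a change in C_i flips the same bit in P_i only; the keystream is unaffected. Decrypting the received ciphertext:
P[1]: T = 65, S = E(K, T) = 238; 243 ⊕ 238 = 29.
P[2]: T = 66, S = E(K, T) = 237; 237 ⊕ 237 = 0.
P[3]: T = 67, S = E(K, T) = 236; 188 ⊕ 236 = 80.
P[4]: T = 68, S = E(K, T) = 243; 143 ⊕ 243 = 124.
Blocks that differ from the original plaintext: P[3].

P[1] = 29, P[2] = 0, P[3] = 80, P[4] = 124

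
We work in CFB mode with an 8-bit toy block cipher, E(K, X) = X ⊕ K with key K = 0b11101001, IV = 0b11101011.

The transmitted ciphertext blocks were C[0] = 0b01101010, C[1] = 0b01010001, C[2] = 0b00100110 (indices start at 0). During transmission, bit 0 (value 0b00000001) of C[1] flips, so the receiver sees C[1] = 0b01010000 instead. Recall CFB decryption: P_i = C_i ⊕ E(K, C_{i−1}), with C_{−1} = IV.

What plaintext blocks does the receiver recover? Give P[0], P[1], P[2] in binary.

P[0] = 0b01101000, P[1] = 0b11010011, P[2] = 0b10011111

Only C[1] changed, to 0b01010000. In CFB, a change in C_i flips the same bit in P_i and garbles P_{i+1}. Decrypting the received ciphertext:
P[0]: E(K, 0b11101011) = 0b00000010; 0b01101010 ⊕ 0b00000010 = 0b01101000.
P[1]: E(K, 0b01101010) = 0b10000011; 0b01010000 ⊕ 0b10000011 = 0b11010011.
P[2]: E(K, 0b01010000) = 0b10111001; 0b00100110 ⊕ 0b10111001 = 0b10011111.
Blocks that differ from the original plaintext: P[1], P[2].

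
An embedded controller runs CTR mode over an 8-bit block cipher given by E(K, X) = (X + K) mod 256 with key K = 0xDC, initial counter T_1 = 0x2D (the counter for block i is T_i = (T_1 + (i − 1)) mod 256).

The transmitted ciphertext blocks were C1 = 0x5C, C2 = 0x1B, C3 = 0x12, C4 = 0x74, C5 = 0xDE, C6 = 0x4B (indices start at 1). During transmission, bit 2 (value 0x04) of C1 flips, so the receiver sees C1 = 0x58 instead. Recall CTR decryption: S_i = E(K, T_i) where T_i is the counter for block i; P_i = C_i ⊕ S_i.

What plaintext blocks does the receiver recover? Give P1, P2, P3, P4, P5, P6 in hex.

P1 = 0x51, P2 = 0x11, P3 = 0x19, P4 = 0x78, P5 = 0xD3, P6 = 0x45

Only C1 changed, to 0x58. In CTR, a change in C_i flips the same bit in P_i only; the keystream is unaffected. Decrypting the received ciphertext:
P1: T = 0x2D, S = E(K, T) = 0x09; 0x58 ⊕ 0x09 = 0x51.
P2: T = 0x2E, S = E(K, T) = 0x0A; 0x1B ⊕ 0x0A = 0x11.
P3: T = 0x2F, S = E(K, T) = 0x0B; 0x12 ⊕ 0x0B = 0x19.
P4: T = 0x30, S = E(K, T) = 0x0C; 0x74 ⊕ 0x0C = 0x78.
P5: T = 0x31, S = E(K, T) = 0x0D; 0xDE ⊕ 0x0D = 0xD3.
P6: T = 0x32, S = E(K, T) = 0x0E; 0x4B ⊕ 0x0E = 0x45.
Blocks that differ from the original plaintext: P1.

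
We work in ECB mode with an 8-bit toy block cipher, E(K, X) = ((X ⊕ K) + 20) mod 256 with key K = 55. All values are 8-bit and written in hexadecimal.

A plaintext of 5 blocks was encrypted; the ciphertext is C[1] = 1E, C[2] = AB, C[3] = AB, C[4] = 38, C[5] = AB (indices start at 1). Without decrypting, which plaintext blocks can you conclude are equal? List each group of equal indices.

ECB encrypts each block independently with the same key, so equal ciphertext blocks imply equal plaintext blocks.
C[2] = C[3] = C[5] = AB, so P[2] = P[3] = P[5].

P[2] = P[3] = P[5]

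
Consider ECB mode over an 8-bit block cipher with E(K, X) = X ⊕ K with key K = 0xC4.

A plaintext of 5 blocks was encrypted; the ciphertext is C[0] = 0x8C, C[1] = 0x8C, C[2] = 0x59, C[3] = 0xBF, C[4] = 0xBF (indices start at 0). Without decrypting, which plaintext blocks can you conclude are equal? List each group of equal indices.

P[0] = P[1]; P[3] = P[4]

ECB encrypts each block independently with the same key, so equal ciphertext blocks imply equal plaintext blocks.
C[0] = C[1] = 0x8C, so P[0] = P[1].
C[3] = C[4] = 0xBF, so P[3] = P[4].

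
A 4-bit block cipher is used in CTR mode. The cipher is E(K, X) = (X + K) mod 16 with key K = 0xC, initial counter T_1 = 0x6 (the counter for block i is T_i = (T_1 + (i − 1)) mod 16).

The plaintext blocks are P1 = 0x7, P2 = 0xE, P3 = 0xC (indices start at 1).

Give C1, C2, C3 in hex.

CTR encryption: S_i = E(K, T_i) where T_i is the counter for block i; C_i = P_i ⊕ S_i.
C1: T = 0x6, S = E(K, T) = 0x2; 0x7 ⊕ 0x2 = 0x5.
C2: T = 0x7, S = E(K, T) = 0x3; 0xE ⊕ 0x3 = 0xD.
C3: T = 0x8, S = E(K, T) = 0x4; 0xC ⊕ 0x4 = 0x8.

C1 = 0x5, C2 = 0xD, C3 = 0x8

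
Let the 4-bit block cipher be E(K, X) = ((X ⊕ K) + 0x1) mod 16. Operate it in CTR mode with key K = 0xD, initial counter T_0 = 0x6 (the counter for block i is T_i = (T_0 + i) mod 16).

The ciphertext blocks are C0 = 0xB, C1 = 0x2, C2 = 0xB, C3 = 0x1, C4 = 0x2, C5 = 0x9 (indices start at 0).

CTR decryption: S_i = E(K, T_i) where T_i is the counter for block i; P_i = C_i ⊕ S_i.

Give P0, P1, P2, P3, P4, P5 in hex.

P0 = 0x7, P1 = 0x9, P2 = 0xD, P3 = 0x4, P4 = 0xA, P5 = 0xE

P0: T = 0x6, S = E(K, T) = 0xC; 0xB ⊕ 0xC = 0x7.
P1: T = 0x7, S = E(K, T) = 0xB; 0x2 ⊕ 0xB = 0x9.
P2: T = 0x8, S = E(K, T) = 0x6; 0xB ⊕ 0x6 = 0xD.
P3: T = 0x9, S = E(K, T) = 0x5; 0x1 ⊕ 0x5 = 0x4.
P4: T = 0xA, S = E(K, T) = 0x8; 0x2 ⊕ 0x8 = 0xA.
P5: T = 0xB, S = E(K, T) = 0x7; 0x9 ⊕ 0x7 = 0xE.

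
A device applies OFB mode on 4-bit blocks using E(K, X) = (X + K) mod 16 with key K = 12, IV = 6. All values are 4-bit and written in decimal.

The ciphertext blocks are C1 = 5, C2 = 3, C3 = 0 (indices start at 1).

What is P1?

OFB decryption: S_i = E(K, S_{i−1}) with S_{0} = IV; P_i = C_i ⊕ S_i.
P1: S = E(K, 6) = 2; 5 ⊕ 2 = 7.

P1 = 7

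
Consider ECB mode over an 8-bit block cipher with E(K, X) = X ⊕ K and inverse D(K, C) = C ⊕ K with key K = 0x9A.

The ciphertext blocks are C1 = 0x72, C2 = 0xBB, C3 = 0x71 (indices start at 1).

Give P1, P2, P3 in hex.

ECB decryption: P_i = D(K, C_i).
P1: D(K, 0x72) = 0xE8.
P2: D(K, 0xBB) = 0x21.
P3: D(K, 0x71) = 0xEB.

P1 = 0xE8, P2 = 0x21, P3 = 0xEB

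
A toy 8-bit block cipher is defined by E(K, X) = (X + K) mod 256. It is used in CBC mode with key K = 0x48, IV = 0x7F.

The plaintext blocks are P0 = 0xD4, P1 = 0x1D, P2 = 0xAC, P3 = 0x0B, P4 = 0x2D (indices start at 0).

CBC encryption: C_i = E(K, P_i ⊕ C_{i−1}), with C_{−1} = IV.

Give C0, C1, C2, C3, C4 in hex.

C0 = 0xF3, C1 = 0x36, C2 = 0xE2, C3 = 0x31, C4 = 0x64

C0: P0 ⊕ 0x7F = 0xAB; E(K, 0xAB) = 0xF3.
C1: P1 ⊕ 0xF3 = 0xEE; E(K, 0xEE) = 0x36.
C2: P2 ⊕ 0x36 = 0x9A; E(K, 0x9A) = 0xE2.
C3: P3 ⊕ 0xE2 = 0xE9; E(K, 0xE9) = 0x31.
C4: P4 ⊕ 0x31 = 0x1C; E(K, 0x1C) = 0x64.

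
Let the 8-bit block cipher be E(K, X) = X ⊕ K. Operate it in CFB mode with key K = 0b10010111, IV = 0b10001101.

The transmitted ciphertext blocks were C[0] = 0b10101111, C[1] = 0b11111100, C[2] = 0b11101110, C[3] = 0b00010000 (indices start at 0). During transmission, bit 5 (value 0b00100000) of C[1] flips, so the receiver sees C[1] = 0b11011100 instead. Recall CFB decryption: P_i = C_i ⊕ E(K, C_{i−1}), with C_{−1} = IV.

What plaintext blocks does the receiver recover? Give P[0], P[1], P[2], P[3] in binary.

Only C[1] changed, to 0b11011100. In CFB, a change in C_i flips the same bit in P_i and garbles P_{i+1}. Decrypting the received ciphertext:
P[0]: E(K, 0b10001101) = 0b00011010; 0b10101111 ⊕ 0b00011010 = 0b10110101.
P[1]: E(K, 0b10101111) = 0b00111000; 0b11011100 ⊕ 0b00111000 = 0b11100100.
P[2]: E(K, 0b11011100) = 0b01001011; 0b11101110 ⊕ 0b01001011 = 0b10100101.
P[3]: E(K, 0b11101110) = 0b01111001; 0b00010000 ⊕ 0b01111001 = 0b01101001.
Blocks that differ from the original plaintext: P[1], P[2].

P[0] = 0b10110101, P[1] = 0b11100100, P[2] = 0b10100101, P[3] = 0b01101001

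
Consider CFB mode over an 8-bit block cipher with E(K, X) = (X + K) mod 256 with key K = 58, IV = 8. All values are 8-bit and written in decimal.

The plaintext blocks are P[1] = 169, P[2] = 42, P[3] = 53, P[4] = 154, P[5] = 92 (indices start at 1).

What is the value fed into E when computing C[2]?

235

CFB encryption: C_i = P_i ⊕ E(K, C_{i−1}), with C_{0} = IV.
C[1]: E(K, 8) = 66; 169 ⊕ 66 = 235.
C[2]: E(K, 235) = 37; 42 ⊕ 37 = 15.
So the input to E for block [2] is 235.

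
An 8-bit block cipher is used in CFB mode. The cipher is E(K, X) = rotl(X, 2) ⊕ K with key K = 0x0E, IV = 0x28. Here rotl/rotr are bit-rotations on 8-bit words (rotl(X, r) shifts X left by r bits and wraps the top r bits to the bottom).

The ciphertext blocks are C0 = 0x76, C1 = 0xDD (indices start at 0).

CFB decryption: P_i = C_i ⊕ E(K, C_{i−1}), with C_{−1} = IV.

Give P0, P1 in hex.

P0: E(K, 0x28) = 0xAE; 0x76 ⊕ 0xAE = 0xD8.
P1: E(K, 0x76) = 0xD7; 0xDD ⊕ 0xD7 = 0x0A.

P0 = 0xD8, P1 = 0x0A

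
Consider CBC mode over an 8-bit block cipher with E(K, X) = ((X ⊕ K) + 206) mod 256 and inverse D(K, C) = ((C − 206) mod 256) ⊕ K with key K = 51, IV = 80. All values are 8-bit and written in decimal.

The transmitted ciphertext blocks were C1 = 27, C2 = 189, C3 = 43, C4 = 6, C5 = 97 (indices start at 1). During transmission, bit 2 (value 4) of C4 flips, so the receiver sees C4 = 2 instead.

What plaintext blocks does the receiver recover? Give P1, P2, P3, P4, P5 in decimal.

CBC decryption: P_i = D(K, C_i) ⊕ C_{i−1}, with C_{0} = IV.
Only C4 changed, to 2. In CBC, a change in C_i garbles P_i and flips the same bit in P_{i+1}. Decrypting the received ciphertext:
P1: D(K, 27) = 126; 126 ⊕ 80 = 46.
P2: D(K, 189) = 220; 220 ⊕ 27 = 199.
P3: D(K, 43) = 110; 110 ⊕ 189 = 211.
P4: D(K, 2) = 7; 7 ⊕ 43 = 44.
P5: D(K, 97) = 160; 160 ⊕ 2 = 162.
Blocks that differ from the original plaintext: P4, P5.

P1 = 46, P2 = 199, P3 = 211, P4 = 44, P5 = 162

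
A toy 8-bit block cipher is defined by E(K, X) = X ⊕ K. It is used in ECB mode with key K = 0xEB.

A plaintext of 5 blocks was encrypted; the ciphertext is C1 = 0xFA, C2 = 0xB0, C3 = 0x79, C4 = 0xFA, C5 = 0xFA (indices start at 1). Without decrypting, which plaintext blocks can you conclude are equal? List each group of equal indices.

ECB encrypts each block independently with the same key, so equal ciphertext blocks imply equal plaintext blocks.
C1 = C4 = C5 = 0xFA, so P1 = P4 = P5.

P1 = P4 = P5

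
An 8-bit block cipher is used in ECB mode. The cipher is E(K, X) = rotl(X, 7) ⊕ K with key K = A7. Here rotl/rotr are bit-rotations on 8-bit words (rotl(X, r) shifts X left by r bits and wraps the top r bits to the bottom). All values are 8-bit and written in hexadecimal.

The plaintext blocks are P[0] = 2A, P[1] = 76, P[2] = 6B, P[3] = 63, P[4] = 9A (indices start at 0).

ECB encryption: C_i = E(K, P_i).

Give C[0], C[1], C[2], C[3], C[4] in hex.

C[0] = B2, C[1] = 9C, C[2] = 12, C[3] = 16, C[4] = EA

C[0]: E(K, 2A) = B2.
C[1]: E(K, 76) = 9C.
C[2]: E(K, 6B) = 12.
C[3]: E(K, 63) = 16.
C[4]: E(K, 9A) = EA.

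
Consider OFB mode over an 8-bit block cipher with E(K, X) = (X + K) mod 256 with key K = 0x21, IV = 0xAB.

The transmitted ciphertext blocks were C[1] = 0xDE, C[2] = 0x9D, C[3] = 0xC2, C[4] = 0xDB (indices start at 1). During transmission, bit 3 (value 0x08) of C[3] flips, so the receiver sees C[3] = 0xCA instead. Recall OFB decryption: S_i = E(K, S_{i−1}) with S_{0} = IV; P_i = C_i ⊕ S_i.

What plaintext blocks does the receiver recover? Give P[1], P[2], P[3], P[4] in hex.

Only C[3] changed, to 0xCA. In OFB, a change in C_i flips the same bit in P_i only; the keystream is unaffected. Decrypting the received ciphertext:
P[1]: S = E(K, 0xAB) = 0xCC; 0xDE ⊕ 0xCC = 0x12.
P[2]: S = E(K, 0xCC) = 0xED; 0x9D ⊕ 0xED = 0x70.
P[3]: S = E(K, 0xED) = 0x0E; 0xCA ⊕ 0x0E = 0xC4.
P[4]: S = E(K, 0x0E) = 0x2F; 0xDB ⊕ 0x2F = 0xF4.
Blocks that differ from the original plaintext: P[3].

P[1] = 0x12, P[2] = 0x70, P[3] = 0xC4, P[4] = 0xF4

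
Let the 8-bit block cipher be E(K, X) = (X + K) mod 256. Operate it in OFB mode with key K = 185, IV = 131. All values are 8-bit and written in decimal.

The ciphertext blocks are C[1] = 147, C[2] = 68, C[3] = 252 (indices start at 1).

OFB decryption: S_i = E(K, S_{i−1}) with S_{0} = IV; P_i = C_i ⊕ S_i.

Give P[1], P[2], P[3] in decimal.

P[1]: S = E(K, 131) = 60; 147 ⊕ 60 = 175.
P[2]: S = E(K, 60) = 245; 68 ⊕ 245 = 177.
P[3]: S = E(K, 245) = 174; 252 ⊕ 174 = 82.

P[1] = 175, P[2] = 177, P[3] = 82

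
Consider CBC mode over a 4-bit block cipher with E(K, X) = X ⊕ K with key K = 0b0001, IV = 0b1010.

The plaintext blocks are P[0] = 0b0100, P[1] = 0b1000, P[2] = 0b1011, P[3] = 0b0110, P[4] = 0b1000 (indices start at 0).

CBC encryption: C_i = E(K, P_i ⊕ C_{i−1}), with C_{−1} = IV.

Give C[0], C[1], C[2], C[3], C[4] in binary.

C[0]: P[0] ⊕ 0b1010 = 0b1110; E(K, 0b1110) = 0b1111.
C[1]: P[1] ⊕ 0b1111 = 0b0111; E(K, 0b0111) = 0b0110.
C[2]: P[2] ⊕ 0b0110 = 0b1101; E(K, 0b1101) = 0b1100.
C[3]: P[3] ⊕ 0b1100 = 0b1010; E(K, 0b1010) = 0b1011.
C[4]: P[4] ⊕ 0b1011 = 0b0011; E(K, 0b0011) = 0b0010.

C[0] = 0b1111, C[1] = 0b0110, C[2] = 0b1100, C[3] = 0b1011, C[4] = 0b0010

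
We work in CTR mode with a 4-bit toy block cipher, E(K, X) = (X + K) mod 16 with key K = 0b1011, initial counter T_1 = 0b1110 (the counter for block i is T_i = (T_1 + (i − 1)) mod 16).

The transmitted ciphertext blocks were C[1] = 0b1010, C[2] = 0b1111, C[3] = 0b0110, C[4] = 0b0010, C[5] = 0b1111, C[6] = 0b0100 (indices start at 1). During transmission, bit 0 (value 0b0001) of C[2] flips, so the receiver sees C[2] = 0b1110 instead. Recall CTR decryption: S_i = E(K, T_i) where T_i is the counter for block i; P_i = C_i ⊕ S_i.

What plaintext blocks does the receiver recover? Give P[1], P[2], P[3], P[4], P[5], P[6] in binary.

Only C[2] changed, to 0b1110. In CTR, a change in C_i flips the same bit in P_i only; the keystream is unaffected. Decrypting the received ciphertext:
P[1]: T = 0b1110, S = E(K, T) = 0b1001; 0b1010 ⊕ 0b1001 = 0b0011.
P[2]: T = 0b1111, S = E(K, T) = 0b1010; 0b1110 ⊕ 0b1010 = 0b0100.
P[3]: T = 0b0000, S = E(K, T) = 0b1011; 0b0110 ⊕ 0b1011 = 0b1101.
P[4]: T = 0b0001, S = E(K, T) = 0b1100; 0b0010 ⊕ 0b1100 = 0b1110.
P[5]: T = 0b0010, S = E(K, T) = 0b1101; 0b1111 ⊕ 0b1101 = 0b0010.
P[6]: T = 0b0011, S = E(K, T) = 0b1110; 0b0100 ⊕ 0b1110 = 0b1010.
Blocks that differ from the original plaintext: P[2].

P[1] = 0b0011, P[2] = 0b0100, P[3] = 0b1101, P[4] = 0b1110, P[5] = 0b0010, P[6] = 0b1010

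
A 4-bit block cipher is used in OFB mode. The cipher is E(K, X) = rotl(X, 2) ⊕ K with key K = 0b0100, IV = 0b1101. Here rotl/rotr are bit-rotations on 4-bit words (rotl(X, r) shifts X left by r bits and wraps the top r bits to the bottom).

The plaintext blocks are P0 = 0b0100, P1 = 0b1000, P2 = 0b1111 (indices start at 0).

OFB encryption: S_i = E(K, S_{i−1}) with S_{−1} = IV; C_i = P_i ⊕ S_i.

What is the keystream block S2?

0b0110

C0: S = E(K, 0b1101) = 0b0011; 0b0100 ⊕ 0b0011 = 0b0111.
C1: S = E(K, 0b0011) = 0b1000; 0b1000 ⊕ 0b1000 = 0b0000.
C2: S = E(K, 0b1000) = 0b0110; 0b1111 ⊕ 0b0110 = 0b1001.
So S2 = 0b0110.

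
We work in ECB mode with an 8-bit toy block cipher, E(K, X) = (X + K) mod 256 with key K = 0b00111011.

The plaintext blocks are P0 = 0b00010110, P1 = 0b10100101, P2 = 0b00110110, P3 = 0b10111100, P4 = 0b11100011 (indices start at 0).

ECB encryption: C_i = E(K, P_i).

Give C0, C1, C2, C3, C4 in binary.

C0 = 0b01010001, C1 = 0b11100000, C2 = 0b01110001, C3 = 0b11110111, C4 = 0b00011110

C0: E(K, 0b00010110) = 0b01010001.
C1: E(K, 0b10100101) = 0b11100000.
C2: E(K, 0b00110110) = 0b01110001.
C3: E(K, 0b10111100) = 0b11110111.
C4: E(K, 0b11100011) = 0b00011110.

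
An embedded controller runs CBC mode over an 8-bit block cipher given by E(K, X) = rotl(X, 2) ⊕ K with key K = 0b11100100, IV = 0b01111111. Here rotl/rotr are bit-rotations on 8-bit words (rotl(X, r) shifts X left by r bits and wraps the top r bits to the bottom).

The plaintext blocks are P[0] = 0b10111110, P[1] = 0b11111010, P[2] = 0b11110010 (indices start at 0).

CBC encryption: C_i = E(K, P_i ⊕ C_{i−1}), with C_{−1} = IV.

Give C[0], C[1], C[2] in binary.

C[0] = 0b11100011, C[1] = 0b10000000, C[2] = 0b00101101

C[0]: P[0] ⊕ 0b01111111 = 0b11000001; E(K, 0b11000001) = 0b11100011.
C[1]: P[1] ⊕ 0b11100011 = 0b00011001; E(K, 0b00011001) = 0b10000000.
C[2]: P[2] ⊕ 0b10000000 = 0b01110010; E(K, 0b01110010) = 0b00101101.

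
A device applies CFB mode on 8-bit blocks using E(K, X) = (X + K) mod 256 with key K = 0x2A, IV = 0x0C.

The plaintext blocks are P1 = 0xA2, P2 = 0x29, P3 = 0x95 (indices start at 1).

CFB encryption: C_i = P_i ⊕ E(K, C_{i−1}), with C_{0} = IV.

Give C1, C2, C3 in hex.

C1 = 0x94, C2 = 0x97, C3 = 0x54

C1: E(K, 0x0C) = 0x36; 0xA2 ⊕ 0x36 = 0x94.
C2: E(K, 0x94) = 0xBE; 0x29 ⊕ 0xBE = 0x97.
C3: E(K, 0x97) = 0xC1; 0x95 ⊕ 0xC1 = 0x54.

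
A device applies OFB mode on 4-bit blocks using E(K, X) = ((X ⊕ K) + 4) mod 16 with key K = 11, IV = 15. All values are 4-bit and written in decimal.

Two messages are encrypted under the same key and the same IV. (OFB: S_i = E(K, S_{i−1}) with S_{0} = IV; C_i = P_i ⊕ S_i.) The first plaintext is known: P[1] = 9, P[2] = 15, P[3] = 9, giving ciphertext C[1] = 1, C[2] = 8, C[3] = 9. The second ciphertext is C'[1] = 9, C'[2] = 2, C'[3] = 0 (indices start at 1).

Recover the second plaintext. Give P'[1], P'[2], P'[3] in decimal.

In OFB with a reused IV, both messages share the same keystream S_i, so C_i ⊕ C'_i = P_i ⊕ P'_i and thus P'_i = P_i ⊕ C_i ⊕ C'_i.
P'[1]: 9 ⊕ 1 ⊕ 9 = 1.
P'[2]: 15 ⊕ 8 ⊕ 2 = 5.
P'[3]: 9 ⊕ 9 ⊕ 0 = 0.

P'[1] = 1, P'[2] = 5, P'[3] = 0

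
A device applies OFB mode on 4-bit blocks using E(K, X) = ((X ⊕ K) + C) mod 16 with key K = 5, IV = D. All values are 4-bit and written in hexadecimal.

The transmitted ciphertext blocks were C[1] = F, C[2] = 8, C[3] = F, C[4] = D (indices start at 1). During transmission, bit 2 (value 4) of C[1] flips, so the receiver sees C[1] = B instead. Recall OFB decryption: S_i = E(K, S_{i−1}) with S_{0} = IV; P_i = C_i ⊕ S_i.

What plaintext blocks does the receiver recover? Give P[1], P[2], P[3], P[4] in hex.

P[1] = F, P[2] = 5, P[3] = B, P[4] = 0

Only C[1] changed, to B. In OFB, a change in C_i flips the same bit in P_i only; the keystream is unaffected. Decrypting the received ciphertext:
P[1]: S = E(K, D) = 4; B ⊕ 4 = F.
P[2]: S = E(K, 4) = D; 8 ⊕ D = 5.
P[3]: S = E(K, D) = 4; F ⊕ 4 = B.
P[4]: S = E(K, 4) = D; D ⊕ D = 0.
Blocks that differ from the original plaintext: P[1].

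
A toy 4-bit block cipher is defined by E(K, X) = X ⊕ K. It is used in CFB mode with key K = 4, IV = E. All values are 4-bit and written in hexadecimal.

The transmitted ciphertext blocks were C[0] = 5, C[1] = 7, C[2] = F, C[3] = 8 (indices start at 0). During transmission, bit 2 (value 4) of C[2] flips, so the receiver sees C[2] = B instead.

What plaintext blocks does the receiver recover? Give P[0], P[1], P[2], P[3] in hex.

P[0] = F, P[1] = 6, P[2] = 8, P[3] = 7

CFB decryption: P_i = C_i ⊕ E(K, C_{i−1}), with C_{−1} = IV.
Only C[2] changed, to B. In CFB, a change in C_i flips the same bit in P_i and garbles P_{i+1}. Decrypting the received ciphertext:
P[0]: E(K, E) = A; 5 ⊕ A = F.
P[1]: E(K, 5) = 1; 7 ⊕ 1 = 6.
P[2]: E(K, 7) = 3; B ⊕ 3 = 8.
P[3]: E(K, B) = F; 8 ⊕ F = 7.
Blocks that differ from the original plaintext: P[2], P[3].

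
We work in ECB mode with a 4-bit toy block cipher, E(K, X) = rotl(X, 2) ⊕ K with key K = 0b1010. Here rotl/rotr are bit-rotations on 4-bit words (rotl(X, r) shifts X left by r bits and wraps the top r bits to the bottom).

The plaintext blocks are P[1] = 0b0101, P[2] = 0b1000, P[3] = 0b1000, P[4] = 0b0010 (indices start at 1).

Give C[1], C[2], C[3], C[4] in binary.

ECB encryption: C_i = E(K, P_i).
C[1]: E(K, 0b0101) = 0b1111.
C[2]: E(K, 0b1000) = 0b1000.
C[3]: E(K, 0b1000) = 0b1000.
C[4]: E(K, 0b0010) = 0b0010.

C[1] = 0b1111, C[2] = 0b1000, C[3] = 0b1000, C[4] = 0b0010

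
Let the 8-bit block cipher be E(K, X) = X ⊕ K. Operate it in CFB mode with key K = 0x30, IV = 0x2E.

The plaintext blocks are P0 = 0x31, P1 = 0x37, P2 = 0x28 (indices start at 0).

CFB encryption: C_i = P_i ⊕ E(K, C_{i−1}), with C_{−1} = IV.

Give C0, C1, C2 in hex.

C0 = 0x2F, C1 = 0x28, C2 = 0x30

C0: E(K, 0x2E) = 0x1E; 0x31 ⊕ 0x1E = 0x2F.
C1: E(K, 0x2F) = 0x1F; 0x37 ⊕ 0x1F = 0x28.
C2: E(K, 0x28) = 0x18; 0x28 ⊕ 0x18 = 0x30.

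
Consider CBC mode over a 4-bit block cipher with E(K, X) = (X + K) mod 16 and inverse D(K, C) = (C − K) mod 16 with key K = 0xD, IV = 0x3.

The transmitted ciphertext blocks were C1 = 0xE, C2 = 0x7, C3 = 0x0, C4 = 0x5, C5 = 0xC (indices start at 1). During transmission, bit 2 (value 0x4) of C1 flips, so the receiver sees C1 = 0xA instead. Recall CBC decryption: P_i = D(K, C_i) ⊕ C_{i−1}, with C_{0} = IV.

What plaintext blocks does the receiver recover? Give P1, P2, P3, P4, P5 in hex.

Only C1 changed, to 0xA. In CBC, a change in C_i garbles P_i and flips the same bit in P_{i+1}. Decrypting the received ciphertext:
P1: D(K, 0xA) = 0xD; 0xD ⊕ 0x3 = 0xE.
P2: D(K, 0x7) = 0xA; 0xA ⊕ 0xA = 0x0.
P3: D(K, 0x0) = 0x3; 0x3 ⊕ 0x7 = 0x4.
P4: D(K, 0x5) = 0x8; 0x8 ⊕ 0x0 = 0x8.
P5: D(K, 0xC) = 0xF; 0xF ⊕ 0x5 = 0xA.
Blocks that differ from the original plaintext: P1, P2.

P1 = 0xE, P2 = 0x0, P3 = 0x4, P4 = 0x8, P5 = 0xA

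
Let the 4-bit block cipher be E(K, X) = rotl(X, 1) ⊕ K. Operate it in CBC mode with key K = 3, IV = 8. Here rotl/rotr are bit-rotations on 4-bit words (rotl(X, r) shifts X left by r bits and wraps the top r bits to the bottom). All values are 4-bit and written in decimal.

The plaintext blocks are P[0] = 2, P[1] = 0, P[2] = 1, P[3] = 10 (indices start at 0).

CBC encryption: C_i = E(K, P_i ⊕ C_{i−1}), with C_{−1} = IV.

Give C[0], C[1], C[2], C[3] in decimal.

C[0] = 6, C[1] = 15, C[2] = 14, C[3] = 11

C[0]: P[0] ⊕ 8 = 10; E(K, 10) = 6.
C[1]: P[1] ⊕ 6 = 6; E(K, 6) = 15.
C[2]: P[2] ⊕ 15 = 14; E(K, 14) = 14.
C[3]: P[3] ⊕ 14 = 4; E(K, 4) = 11.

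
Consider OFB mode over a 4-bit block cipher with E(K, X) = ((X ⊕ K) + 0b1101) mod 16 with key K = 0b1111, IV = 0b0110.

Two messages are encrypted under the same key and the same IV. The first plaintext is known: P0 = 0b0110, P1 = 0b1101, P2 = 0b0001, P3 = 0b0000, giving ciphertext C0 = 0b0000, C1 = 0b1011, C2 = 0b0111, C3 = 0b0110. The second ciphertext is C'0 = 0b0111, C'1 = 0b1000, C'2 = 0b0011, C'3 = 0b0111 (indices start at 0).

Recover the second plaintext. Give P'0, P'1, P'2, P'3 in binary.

In OFB with a reused IV, both messages share the same keystream S_i, so C_i ⊕ C'_i = P_i ⊕ P'_i and thus P'_i = P_i ⊕ C_i ⊕ C'_i.
P'0: 0b0110 ⊕ 0b0000 ⊕ 0b0111 = 0b0001.
P'1: 0b1101 ⊕ 0b1011 ⊕ 0b1000 = 0b1110.
P'2: 0b0001 ⊕ 0b0111 ⊕ 0b0011 = 0b0101.
P'3: 0b0000 ⊕ 0b0110 ⊕ 0b0111 = 0b0001.

P'0 = 0b0001, P'1 = 0b1110, P'2 = 0b0101, P'3 = 0b0001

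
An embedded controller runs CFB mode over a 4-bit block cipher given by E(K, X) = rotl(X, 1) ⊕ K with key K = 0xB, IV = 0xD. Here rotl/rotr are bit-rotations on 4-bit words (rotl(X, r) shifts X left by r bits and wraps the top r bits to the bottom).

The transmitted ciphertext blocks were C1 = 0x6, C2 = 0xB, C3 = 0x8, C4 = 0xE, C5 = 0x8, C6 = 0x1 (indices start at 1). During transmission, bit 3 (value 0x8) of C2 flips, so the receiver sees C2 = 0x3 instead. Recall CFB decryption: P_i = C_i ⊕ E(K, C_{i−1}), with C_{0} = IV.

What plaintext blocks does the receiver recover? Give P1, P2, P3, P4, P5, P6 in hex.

Only C2 changed, to 0x3. In CFB, a change in C_i flips the same bit in P_i and garbles P_{i+1}. Decrypting the received ciphertext:
P1: E(K, 0xD) = 0x0; 0x6 ⊕ 0x0 = 0x6.
P2: E(K, 0x6) = 0x7; 0x3 ⊕ 0x7 = 0x4.
P3: E(K, 0x3) = 0xD; 0x8 ⊕ 0xD = 0x5.
P4: E(K, 0x8) = 0xA; 0xE ⊕ 0xA = 0x4.
P5: E(K, 0xE) = 0x6; 0x8 ⊕ 0x6 = 0xE.
P6: E(K, 0x8) = 0xA; 0x1 ⊕ 0xA = 0xB.
Blocks that differ from the original plaintext: P2, P3.

P1 = 0x6, P2 = 0x4, P3 = 0x5, P4 = 0x4, P5 = 0xE, P6 = 0xB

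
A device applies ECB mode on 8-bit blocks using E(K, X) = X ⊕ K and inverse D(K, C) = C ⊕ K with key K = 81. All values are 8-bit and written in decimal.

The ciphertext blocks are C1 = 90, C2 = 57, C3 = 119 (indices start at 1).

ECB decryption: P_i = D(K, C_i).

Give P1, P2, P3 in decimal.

P1: D(K, 90) = 11.
P2: D(K, 57) = 104.
P3: D(K, 119) = 38.

P1 = 11, P2 = 104, P3 = 38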